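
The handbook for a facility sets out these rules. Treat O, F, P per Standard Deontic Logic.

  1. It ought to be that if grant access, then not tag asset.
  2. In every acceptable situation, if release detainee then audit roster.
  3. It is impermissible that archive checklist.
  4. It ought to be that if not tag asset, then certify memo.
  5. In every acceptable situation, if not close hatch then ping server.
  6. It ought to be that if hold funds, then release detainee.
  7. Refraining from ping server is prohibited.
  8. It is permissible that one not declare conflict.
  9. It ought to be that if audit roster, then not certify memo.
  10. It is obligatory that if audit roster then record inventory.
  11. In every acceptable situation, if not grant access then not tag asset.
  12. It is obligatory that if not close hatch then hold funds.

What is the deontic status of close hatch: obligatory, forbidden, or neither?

By case analysis on grant_access: premise 1 gives O(grant_access → ¬tag_asset) and premise 11 gives O(¬grant_access → ¬tag_asset), so O(¬tag_asset) either way.
With premise 4, O(¬tag_asset → certify_memo), the K-axiom yields O(certify_memo).
The contrapositive of premise 9 (O(audit_roster → ¬certify_memo)) is O(certify_memo → ¬audit_roster), and O(certify_memo) is already established, so O(¬audit_roster).
Premise 2, O(release_detainee → audit_roster), contraposes to O(¬audit_roster → ¬release_detainee); with O(¬audit_roster) we get O(¬release_detainee).
Premise 6 is O(hold_funds → release_detainee); contrapositively O(¬release_detainee → ¬hold_funds). Since O(¬release_detainee) holds, K gives O(¬hold_funds).
Premise 12, O(¬close_hatch → hold_funds), contraposes to O(¬hold_funds → close_hatch); with O(¬hold_funds) we get O(close_hatch).
Premises 3, 5, 7, 8, 10 do not contribute to this derivation.
Hence close_hatch is obligatory.

Obligatory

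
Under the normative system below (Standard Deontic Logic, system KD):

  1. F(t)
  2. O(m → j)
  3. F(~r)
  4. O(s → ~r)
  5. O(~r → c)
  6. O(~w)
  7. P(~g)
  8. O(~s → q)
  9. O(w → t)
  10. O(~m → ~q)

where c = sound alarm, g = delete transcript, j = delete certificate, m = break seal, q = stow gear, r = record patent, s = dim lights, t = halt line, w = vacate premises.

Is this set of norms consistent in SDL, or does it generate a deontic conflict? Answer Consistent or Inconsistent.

Consistent

Premise 9 is O(w → t), but O(w) is not derivable from the premises, so it does not yield O(t).
So O(t) is not derivable, and the apparent clash with O(~t) does not arise.
A world satisfying every obligation exists (e.g. c=false, g=false, j=true, m=true, q=true, r=true, s=false, t=false, w=false); no atom is both obligatory and forbidden, so the set is consistent.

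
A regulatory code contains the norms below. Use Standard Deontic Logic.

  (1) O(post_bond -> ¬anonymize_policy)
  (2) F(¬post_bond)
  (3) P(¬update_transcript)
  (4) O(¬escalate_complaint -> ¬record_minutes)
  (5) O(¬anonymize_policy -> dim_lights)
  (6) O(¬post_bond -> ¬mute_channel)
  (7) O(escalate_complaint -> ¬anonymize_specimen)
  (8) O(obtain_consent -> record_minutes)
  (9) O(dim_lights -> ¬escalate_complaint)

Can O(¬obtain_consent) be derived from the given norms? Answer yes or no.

Yes

F(¬post_bond) at premise 2 means O(post_bond).
With premise 1, O(post_bond -> ¬anonymize_policy), the K-axiom yields O(¬anonymize_policy).
Premise 5 is O(¬anonymize_policy -> dim_lights); since O(¬anonymize_policy), deontic closure gives O(dim_lights).
From O(dim_lights) and premise 9, O(dim_lights -> ¬escalate_complaint), we obtain O(¬escalate_complaint).
From O(¬escalate_complaint) and premise 4, O(¬escalate_complaint -> ¬record_minutes), we obtain O(¬record_minutes).
Premise 8, O(obtain_consent -> record_minutes), contraposes to O(¬record_minutes -> ¬obtain_consent); with O(¬record_minutes) we get O(¬obtain_consent).
Premises 3, 6, 7 do not contribute to this derivation.
So O(¬obtain_consent) follows.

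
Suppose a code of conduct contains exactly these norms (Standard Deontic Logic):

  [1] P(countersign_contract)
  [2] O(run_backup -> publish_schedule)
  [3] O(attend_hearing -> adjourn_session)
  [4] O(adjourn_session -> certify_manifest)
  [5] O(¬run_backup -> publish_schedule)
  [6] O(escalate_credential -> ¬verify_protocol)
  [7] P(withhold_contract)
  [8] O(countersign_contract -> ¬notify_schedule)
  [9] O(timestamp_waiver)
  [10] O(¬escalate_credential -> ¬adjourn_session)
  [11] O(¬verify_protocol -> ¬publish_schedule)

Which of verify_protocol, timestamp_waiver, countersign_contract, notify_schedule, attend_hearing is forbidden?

attend_hearing

Premises 2 and 5 are O(run_backup -> publish_schedule) and O(¬run_backup -> publish_schedule); every ideal world satisfies run_backup or ¬run_backup, so in either case publish_schedule holds — hence O(publish_schedule).
The contrapositive of premise 11 (O(¬verify_protocol -> ¬publish_schedule)) is O(publish_schedule -> verify_protocol), and O(publish_schedule) is already established, so O(verify_protocol).
The contrapositive of premise 6 (O(escalate_credential -> ¬verify_protocol)) is O(verify_protocol -> ¬escalate_credential), and O(verify_protocol) is already established, so O(¬escalate_credential).
From O(¬escalate_credential) and premise 10, O(¬escalate_credential -> ¬adjourn_session), we obtain O(¬adjourn_session).
Premise 3, O(attend_hearing -> adjourn_session), contraposes to O(¬adjourn_session -> ¬attend_hearing); with O(¬adjourn_session) we get O(¬attend_hearing).
So O(¬attend_hearing) holds, i.e. attend_hearing is forbidden. None of the other listed options is forbidden under the premises.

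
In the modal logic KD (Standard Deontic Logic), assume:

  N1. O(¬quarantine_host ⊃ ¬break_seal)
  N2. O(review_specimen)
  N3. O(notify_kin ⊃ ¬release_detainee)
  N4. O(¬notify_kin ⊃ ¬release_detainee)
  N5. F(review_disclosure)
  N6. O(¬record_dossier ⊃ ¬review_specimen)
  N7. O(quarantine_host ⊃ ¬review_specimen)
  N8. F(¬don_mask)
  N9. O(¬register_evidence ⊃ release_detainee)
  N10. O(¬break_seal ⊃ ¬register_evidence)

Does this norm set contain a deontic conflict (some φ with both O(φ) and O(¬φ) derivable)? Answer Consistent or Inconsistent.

Premises 4 and 3 cover both cases: O(¬notify_kin ⊃ ¬release_detainee) and O(notify_kin ⊃ ¬release_detainee). Since ¬notify_kin ∨ notify_kin is a tautology, O(¬release_detainee) follows.
The contrapositive of premise 9 (O(¬register_evidence ⊃ release_detainee)) is O(¬release_detainee ⊃ register_evidence), and O(¬release_detainee) is already established, so O(register_evidence).
Premise 10, O(¬break_seal ⊃ ¬register_evidence), contraposes to O(register_evidence ⊃ break_seal); with O(register_evidence) we get O(break_seal).
Premise 1, O(¬quarantine_host ⊃ ¬break_seal), contraposes to O(break_seal ⊃ quarantine_host); with O(break_seal) we get O(quarantine_host).
From O(quarantine_host) and premise 7, O(quarantine_host ⊃ ¬review_specimen), we obtain O(¬review_specimen).
However, premise 2 gives O(review_specimen).
We now have both O(¬review_specimen) and O(review_specimen) — review_specimen is simultaneously obligatory and forbidden, violating the D-axiom.

Inconsistent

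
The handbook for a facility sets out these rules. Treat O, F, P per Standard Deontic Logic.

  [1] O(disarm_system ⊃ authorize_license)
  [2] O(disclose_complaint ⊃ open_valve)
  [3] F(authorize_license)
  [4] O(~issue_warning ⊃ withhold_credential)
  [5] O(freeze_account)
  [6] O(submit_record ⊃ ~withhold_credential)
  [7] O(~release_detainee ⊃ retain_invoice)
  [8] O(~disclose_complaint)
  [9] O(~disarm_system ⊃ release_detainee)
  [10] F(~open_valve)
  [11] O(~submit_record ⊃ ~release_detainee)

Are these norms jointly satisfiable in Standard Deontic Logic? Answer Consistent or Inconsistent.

Premise 2 is O(disclose_complaint ⊃ open_valve); even if O(open_valve) held, inferring O(disclose_complaint) would be affirming the consequent — invalid.
So O(disclose_complaint) is not derivable, and the apparent clash with O(~disclose_complaint) does not arise.
A world satisfying every obligation exists (e.g. authorize_license=false, disarm_system=false, disclose_complaint=false, freeze_account=true, issue_warning=true, open_valve=true, release_detainee=true, retain_invoice=false, submit_record=true, withhold_credential=false); no atom is both obligatory and forbidden, so the set is consistent.

Consistent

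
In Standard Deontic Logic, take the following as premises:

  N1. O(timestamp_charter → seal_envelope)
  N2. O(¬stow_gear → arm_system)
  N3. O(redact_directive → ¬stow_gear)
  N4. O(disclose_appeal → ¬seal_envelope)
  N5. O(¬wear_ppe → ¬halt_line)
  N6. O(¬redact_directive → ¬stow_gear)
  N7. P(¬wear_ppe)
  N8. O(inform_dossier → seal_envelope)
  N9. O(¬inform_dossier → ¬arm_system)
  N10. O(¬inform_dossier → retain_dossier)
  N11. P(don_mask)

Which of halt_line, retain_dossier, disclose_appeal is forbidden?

disclose_appeal

Premises 6 and 3 are O(¬redact_directive → ¬stow_gear) and O(redact_directive → ¬stow_gear); every ideal world satisfies ¬redact_directive or redact_directive, so in either case ¬stow_gear holds — hence O(¬stow_gear).
Applying K to premise 2 (O(¬stow_gear → arm_system)) and O(¬stow_gear) yields O(arm_system).
Premise 9 is O(¬inform_dossier → ¬arm_system); contrapositively O(arm_system → inform_dossier). Since O(arm_system) holds, K gives O(inform_dossier).
Premise 8 is O(inform_dossier → seal_envelope); since O(inform_dossier), deontic closure gives O(seal_envelope).
Premise 4 is O(disclose_appeal → ¬seal_envelope); contrapositively O(seal_envelope → ¬disclose_appeal). Since O(seal_envelope) holds, K gives O(¬disclose_appeal).
So O(¬disclose_appeal) holds, i.e. disclose_appeal is forbidden. None of the other listed options is forbidden under the premises.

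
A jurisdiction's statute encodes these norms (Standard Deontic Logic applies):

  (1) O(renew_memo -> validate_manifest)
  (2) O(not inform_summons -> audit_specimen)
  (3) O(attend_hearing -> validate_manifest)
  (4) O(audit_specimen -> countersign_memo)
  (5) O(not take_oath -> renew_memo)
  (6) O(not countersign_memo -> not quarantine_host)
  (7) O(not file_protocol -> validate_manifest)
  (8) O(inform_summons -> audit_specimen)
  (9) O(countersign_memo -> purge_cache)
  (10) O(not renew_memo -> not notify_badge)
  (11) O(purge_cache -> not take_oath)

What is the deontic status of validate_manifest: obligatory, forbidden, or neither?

Obligatory

By case analysis on not inform_summons: premise 2 gives O(not inform_summons -> audit_specimen) and premise 8 gives O(inform_summons -> audit_specimen), so O(audit_specimen) either way.
With premise 4, O(audit_specimen -> countersign_memo), the K-axiom yields O(countersign_memo).
With premise 9, O(countersign_memo -> purge_cache), the K-axiom yields O(purge_cache).
With premise 11, O(purge_cache -> not take_oath), the K-axiom yields O(not take_oath).
With premise 5, O(not take_oath -> renew_memo), the K-axiom yields O(renew_memo).
Premise 1 is O(renew_memo -> validate_manifest); since O(renew_memo), deontic closure gives O(validate_manifest).
Premises 3, 6, 7, 10 do not contribute to this derivation.
Hence validate_manifest is obligatory.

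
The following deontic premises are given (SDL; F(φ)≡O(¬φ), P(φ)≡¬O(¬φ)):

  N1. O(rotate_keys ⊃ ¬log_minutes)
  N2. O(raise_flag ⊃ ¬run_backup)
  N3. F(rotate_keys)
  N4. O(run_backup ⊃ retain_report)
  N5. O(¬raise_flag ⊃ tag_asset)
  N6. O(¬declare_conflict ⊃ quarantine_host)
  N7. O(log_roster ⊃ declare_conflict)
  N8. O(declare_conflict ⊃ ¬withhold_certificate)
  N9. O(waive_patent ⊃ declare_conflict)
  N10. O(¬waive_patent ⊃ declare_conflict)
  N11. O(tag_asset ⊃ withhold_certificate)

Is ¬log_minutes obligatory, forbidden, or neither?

Premise 1 is O(rotate_keys ⊃ ¬log_minutes), but O(rotate_keys) is not derivable from the premises, so it does not yield O(¬log_minutes).
No premise or chain of K-axiom applications forces O(¬log_minutes), and none forces O(log_minutes). So ¬log_minutes is neither obligatory nor forbidden under these norms.

Neither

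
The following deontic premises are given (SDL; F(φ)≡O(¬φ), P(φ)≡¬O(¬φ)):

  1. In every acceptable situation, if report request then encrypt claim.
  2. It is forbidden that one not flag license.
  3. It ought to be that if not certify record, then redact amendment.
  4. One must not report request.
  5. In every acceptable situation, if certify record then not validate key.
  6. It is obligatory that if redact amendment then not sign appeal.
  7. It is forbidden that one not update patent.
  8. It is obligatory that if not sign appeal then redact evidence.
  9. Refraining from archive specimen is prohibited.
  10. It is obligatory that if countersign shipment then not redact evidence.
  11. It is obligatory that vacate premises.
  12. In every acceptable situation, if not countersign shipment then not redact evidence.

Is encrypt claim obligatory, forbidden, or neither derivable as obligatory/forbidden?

Neither

Premise 1 is O(report_request → encrypt_claim), but O(report_request) is not derivable from the premises, so it does not yield O(encrypt_claim).
No premise or chain of K-axiom applications forces O(encrypt_claim), and none forces O(¬encrypt_claim). So encrypt_claim is neither obligatory nor forbidden under these norms.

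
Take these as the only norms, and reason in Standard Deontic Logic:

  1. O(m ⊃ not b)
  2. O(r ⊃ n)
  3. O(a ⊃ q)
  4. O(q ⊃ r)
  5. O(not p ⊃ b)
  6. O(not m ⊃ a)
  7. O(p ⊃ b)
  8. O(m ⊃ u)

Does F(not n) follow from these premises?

Premises 5 and 7 are O(not p ⊃ b) and O(p ⊃ b); every ideal world satisfies not p or p, so in either case b holds — hence O(b).
The contrapositive of premise 1 (O(m ⊃ not b)) is O(b ⊃ not m), and O(b) is already established, so O(not m).
With premise 6, O(not m ⊃ a), the K-axiom yields O(a).
Premise 3 is O(a ⊃ q); since O(a), deontic closure gives O(q).
Applying K to premise 4 (O(q ⊃ r)) and O(q) yields O(r).
From O(r) and premise 2, O(r ⊃ n), we obtain O(n).
Premise 8 does not contribute to this derivation.
So O(n) holds, i.e. F(not n). The claim follows.

Yes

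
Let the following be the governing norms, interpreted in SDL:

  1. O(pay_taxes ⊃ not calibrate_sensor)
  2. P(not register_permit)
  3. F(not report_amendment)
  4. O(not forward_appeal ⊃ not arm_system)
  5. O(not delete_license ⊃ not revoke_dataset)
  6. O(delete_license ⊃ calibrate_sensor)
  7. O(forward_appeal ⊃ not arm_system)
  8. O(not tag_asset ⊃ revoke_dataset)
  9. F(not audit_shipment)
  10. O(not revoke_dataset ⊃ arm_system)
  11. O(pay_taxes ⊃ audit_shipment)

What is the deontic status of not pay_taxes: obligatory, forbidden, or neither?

Obligatory

By case analysis on forward_appeal: premise 7 gives O(forward_appeal ⊃ not arm_system) and premise 4 gives O(not forward_appeal ⊃ not arm_system), so O(not arm_system) either way.
The contrapositive of premise 10 (O(not revoke_dataset ⊃ arm_system)) is O(not arm_system ⊃ revoke_dataset), and O(not arm_system) is already established, so O(revoke_dataset).
Premise 5, O(not delete_license ⊃ not revoke_dataset), contraposes to O(revoke_dataset ⊃ delete_license); with O(revoke_dataset) we get O(delete_license).
With premise 6, O(delete_license ⊃ calibrate_sensor), the K-axiom yields O(calibrate_sensor).
Premise 1, O(pay_taxes ⊃ not calibrate_sensor), contraposes to O(calibrate_sensor ⊃ not pay_taxes); with O(calibrate_sensor) we get O(not pay_taxes).
Premises 2, 3, 8, 9, 11 do not contribute to this derivation.
Hence not pay_taxes is obligatory.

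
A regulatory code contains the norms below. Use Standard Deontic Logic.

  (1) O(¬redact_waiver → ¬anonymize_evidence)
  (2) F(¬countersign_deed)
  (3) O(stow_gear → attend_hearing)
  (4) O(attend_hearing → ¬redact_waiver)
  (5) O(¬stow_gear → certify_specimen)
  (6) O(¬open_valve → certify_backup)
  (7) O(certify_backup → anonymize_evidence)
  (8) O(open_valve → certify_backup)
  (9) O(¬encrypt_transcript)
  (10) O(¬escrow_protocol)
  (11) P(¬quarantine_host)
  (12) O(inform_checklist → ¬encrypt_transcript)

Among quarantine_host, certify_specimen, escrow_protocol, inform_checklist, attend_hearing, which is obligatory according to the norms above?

Premises 8 and 6 cover both cases: O(open_valve → certify_backup) and O(¬open_valve → certify_backup). Since open_valve ∨ ¬open_valve is a tautology, O(certify_backup) follows.
With premise 7, O(certify_backup → anonymize_evidence), the K-axiom yields O(anonymize_evidence).
The contrapositive of premise 1 (O(¬redact_waiver → ¬anonymize_evidence)) is O(anonymize_evidence → redact_waiver), and O(anonymize_evidence) is already established, so O(redact_waiver).
The contrapositive of premise 4 (O(attend_hearing → ¬redact_waiver)) is O(redact_waiver → ¬attend_hearing), and O(redact_waiver) is already established, so O(¬attend_hearing).
Premise 3 is O(stow_gear → attend_hearing); contrapositively O(¬attend_hearing → ¬stow_gear). Since O(¬attend_hearing) holds, K gives O(¬stow_gear).
Premise 5 is O(¬stow_gear → certify_specimen); since O(¬stow_gear), deontic closure gives O(certify_specimen).
So O(certify_specimen) holds — certify_specimen is obligatory. None of the other listed options is made obligatory by any chain of premises.

certify_specimen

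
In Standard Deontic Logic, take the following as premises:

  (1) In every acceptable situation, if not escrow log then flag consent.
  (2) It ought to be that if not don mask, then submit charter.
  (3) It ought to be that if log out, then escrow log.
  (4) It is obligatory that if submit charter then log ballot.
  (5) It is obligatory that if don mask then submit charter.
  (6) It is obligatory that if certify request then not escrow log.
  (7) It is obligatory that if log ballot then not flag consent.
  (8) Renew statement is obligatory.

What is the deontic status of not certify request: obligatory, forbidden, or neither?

Obligatory

Premises 2 and 5 cover both cases: O(¬don_mask → submit_charter) and O(don_mask → submit_charter). Since ¬don_mask ∨ don_mask is a tautology, O(submit_charter) follows.
With premise 4, O(submit_charter → log_ballot), the K-axiom yields O(log_ballot).
With premise 7, O(log_ballot → ¬flag_consent), the K-axiom yields O(¬flag_consent).
The contrapositive of premise 1 (O(¬escrow_log → flag_consent)) is O(¬flag_consent → escrow_log), and O(¬flag_consent) is already established, so O(escrow_log).
Premise 6 is O(certify_request → ¬escrow_log); contrapositively O(escrow_log → ¬certify_request). Since O(escrow_log) holds, K gives O(¬certify_request).
Premises 3, 8 do not contribute to this derivation.
Hence ¬certify_request is obligatory.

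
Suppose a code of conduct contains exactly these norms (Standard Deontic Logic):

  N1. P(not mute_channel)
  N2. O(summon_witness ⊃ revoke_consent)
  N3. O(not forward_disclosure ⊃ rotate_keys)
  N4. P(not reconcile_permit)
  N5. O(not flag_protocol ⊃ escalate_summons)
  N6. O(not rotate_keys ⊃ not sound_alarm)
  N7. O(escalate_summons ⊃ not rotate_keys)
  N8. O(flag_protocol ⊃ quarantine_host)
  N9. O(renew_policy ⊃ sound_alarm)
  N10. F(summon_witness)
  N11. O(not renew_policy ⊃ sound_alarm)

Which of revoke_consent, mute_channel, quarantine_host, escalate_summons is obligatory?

By case analysis on renew_policy: premise 9 gives O(renew_policy ⊃ sound_alarm) and premise 11 gives O(not renew_policy ⊃ sound_alarm), so O(sound_alarm) either way.
Premise 6, O(not rotate_keys ⊃ not sound_alarm), contraposes to O(sound_alarm ⊃ rotate_keys); with O(sound_alarm) we get O(rotate_keys).
The contrapositive of premise 7 (O(escalate_summons ⊃ not rotate_keys)) is O(rotate_keys ⊃ not escalate_summons), and O(rotate_keys) is already established, so O(not escalate_summons).
The contrapositive of premise 5 (O(not flag_protocol ⊃ escalate_summons)) is O(not escalate_summons ⊃ flag_protocol), and O(not escalate_summons) is already established, so O(flag_protocol).
Applying K to premise 8 (O(flag_protocol ⊃ quarantine_host)) and O(flag_protocol) yields O(quarantine_host).
So O(quarantine_host) holds — quarantine_host is obligatory. None of the other listed options is made obligatory by any chain of premises.

quarantine_host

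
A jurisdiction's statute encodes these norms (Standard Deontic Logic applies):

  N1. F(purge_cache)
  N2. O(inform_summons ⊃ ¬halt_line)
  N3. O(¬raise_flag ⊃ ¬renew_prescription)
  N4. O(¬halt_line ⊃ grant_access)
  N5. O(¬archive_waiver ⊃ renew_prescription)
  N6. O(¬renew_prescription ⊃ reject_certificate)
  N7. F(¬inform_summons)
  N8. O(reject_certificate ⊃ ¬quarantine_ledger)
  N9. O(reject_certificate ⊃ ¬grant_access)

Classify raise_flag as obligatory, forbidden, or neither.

Obligatory

Premise 7, F(¬inform_summons), is equivalent to O(inform_summons).
Premise 2 is O(inform_summons ⊃ ¬halt_line); since O(inform_summons), deontic closure gives O(¬halt_line).
Premise 4 is O(¬halt_line ⊃ grant_access); since O(¬halt_line), deontic closure gives O(grant_access).
Premise 9, O(reject_certificate ⊃ ¬grant_access), contraposes to O(grant_access ⊃ ¬reject_certificate); with O(grant_access) we get O(¬reject_certificate).
Premise 6, O(¬renew_prescription ⊃ reject_certificate), contraposes to O(¬reject_certificate ⊃ renew_prescription); with O(¬reject_certificate) we get O(renew_prescription).
Premise 3, O(¬raise_flag ⊃ ¬renew_prescription), contraposes to O(renew_prescription ⊃ raise_flag); with O(renew_prescription) we get O(raise_flag).
Premises 1, 5, 8 do not contribute to this derivation.
Hence raise_flag is obligatory.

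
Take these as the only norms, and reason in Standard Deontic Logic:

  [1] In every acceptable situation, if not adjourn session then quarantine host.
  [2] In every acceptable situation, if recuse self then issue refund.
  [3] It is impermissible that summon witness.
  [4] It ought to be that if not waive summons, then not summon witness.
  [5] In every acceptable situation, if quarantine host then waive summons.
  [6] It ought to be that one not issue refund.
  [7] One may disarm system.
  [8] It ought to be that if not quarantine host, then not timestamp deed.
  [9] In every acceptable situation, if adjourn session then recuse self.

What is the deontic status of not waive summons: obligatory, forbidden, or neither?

Forbidden

Premise 6 gives O(¬issue_refund).
Premise 2 is O(recuse_self → issue_refund); contrapositively O(¬issue_refund → ¬recuse_self). Since O(¬issue_refund) holds, K gives O(¬recuse_self).
Premise 9, O(adjourn_session → recuse_self), contraposes to O(¬recuse_self → ¬adjourn_session); with O(¬recuse_self) we get O(¬adjourn_session).
Premise 1 is O(¬adjourn_session → quarantine_host); since O(¬adjourn_session), deontic closure gives O(quarantine_host).
With premise 5, O(quarantine_host → waive_summons), the K-axiom yields O(waive_summons).
Premises 3, 4, 7, 8 do not contribute to this derivation.
Thus O(waive_summons), which is F(¬waive_summons): ¬waive_summons is forbidden.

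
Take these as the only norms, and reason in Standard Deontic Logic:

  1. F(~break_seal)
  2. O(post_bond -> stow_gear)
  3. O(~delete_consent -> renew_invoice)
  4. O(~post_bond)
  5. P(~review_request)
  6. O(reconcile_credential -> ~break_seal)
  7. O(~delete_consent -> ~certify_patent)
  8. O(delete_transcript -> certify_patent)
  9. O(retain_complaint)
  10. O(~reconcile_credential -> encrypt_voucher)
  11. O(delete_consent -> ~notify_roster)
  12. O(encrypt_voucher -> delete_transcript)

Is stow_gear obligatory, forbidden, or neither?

Neither

Premise 2 is O(post_bond -> stow_gear), but O(post_bond) is not derivable from the premises, so it does not yield O(stow_gear).
No premise or chain of K-axiom applications forces O(stow_gear), and none forces O(~stow_gear). So stow_gear is neither obligatory nor forbidden under these norms.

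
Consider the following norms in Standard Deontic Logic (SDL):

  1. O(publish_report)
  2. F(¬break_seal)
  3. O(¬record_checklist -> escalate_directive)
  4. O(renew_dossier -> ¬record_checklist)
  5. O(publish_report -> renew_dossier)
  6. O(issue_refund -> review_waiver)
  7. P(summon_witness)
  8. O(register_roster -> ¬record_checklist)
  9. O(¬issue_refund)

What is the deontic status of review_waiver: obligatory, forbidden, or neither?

Premise 6 is O(issue_refund -> review_waiver), but O(issue_refund) is not derivable from the premises, so it does not yield O(review_waiver).
No premise or chain of K-axiom applications forces O(review_waiver), and none forces O(¬review_waiver). So review_waiver is neither obligatory nor forbidden under these norms.

Neither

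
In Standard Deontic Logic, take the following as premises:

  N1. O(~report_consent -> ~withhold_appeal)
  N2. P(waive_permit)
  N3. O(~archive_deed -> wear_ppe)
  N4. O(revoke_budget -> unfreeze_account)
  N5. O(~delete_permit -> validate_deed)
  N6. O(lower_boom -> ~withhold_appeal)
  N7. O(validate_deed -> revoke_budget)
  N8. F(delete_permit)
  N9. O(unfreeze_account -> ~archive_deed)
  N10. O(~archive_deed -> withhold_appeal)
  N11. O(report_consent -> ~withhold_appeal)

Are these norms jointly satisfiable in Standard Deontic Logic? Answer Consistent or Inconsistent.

Inconsistent

Premises 11 and 1 are O(report_consent -> ~withhold_appeal) and O(~report_consent -> ~withhold_appeal); every ideal world satisfies report_consent or ~report_consent, so in either case ~withhold_appeal holds — hence O(~withhold_appeal).
Premise 10, O(~archive_deed -> withhold_appeal), contraposes to O(~withhold_appeal -> archive_deed); with O(~withhold_appeal) we get O(archive_deed).
Premise 9 is O(unfreeze_account -> ~archive_deed); contrapositively O(archive_deed -> ~unfreeze_account). Since O(archive_deed) holds, K gives O(~unfreeze_account).
Premise 4 is O(revoke_budget -> unfreeze_account); contrapositively O(~unfreeze_account -> ~revoke_budget). Since O(~unfreeze_account) holds, K gives O(~revoke_budget).
Premise 7, O(validate_deed -> revoke_budget), contraposes to O(~revoke_budget -> ~validate_deed); with O(~revoke_budget) we get O(~validate_deed).
The contrapositive of premise 5 (O(~delete_permit -> validate_deed)) is O(~validate_deed -> delete_permit), and O(~validate_deed) is already established, so O(delete_permit).
Yet premise 8 is F(delete_permit), i.e. O(~delete_permit).
We now have both O(delete_permit) and O(~delete_permit) — delete_permit is simultaneously obligatory and forbidden, violating the D-axiom.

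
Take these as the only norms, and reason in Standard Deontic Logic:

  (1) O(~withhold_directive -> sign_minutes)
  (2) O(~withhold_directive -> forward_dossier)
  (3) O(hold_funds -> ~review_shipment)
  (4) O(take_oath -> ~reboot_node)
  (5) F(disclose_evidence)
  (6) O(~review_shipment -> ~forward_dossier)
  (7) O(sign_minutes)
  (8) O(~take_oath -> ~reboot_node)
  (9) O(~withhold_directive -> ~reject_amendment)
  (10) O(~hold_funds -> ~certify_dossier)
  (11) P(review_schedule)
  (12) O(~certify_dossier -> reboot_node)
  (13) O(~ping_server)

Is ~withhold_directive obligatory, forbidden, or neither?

By case analysis on take_oath: premise 4 gives O(take_oath -> ~reboot_node) and premise 8 gives O(~take_oath -> ~reboot_node), so O(~reboot_node) either way.
Premise 12, O(~certify_dossier -> reboot_node), contraposes to O(~reboot_node -> certify_dossier); with O(~reboot_node) we get O(certify_dossier).
The contrapositive of premise 10 (O(~hold_funds -> ~certify_dossier)) is O(certify_dossier -> hold_funds), and O(certify_dossier) is already established, so O(hold_funds).
Premise 3 is O(hold_funds -> ~review_shipment); since O(hold_funds), deontic closure gives O(~review_shipment).
With premise 6, O(~review_shipment -> ~forward_dossier), the K-axiom yields O(~forward_dossier).
Premise 2 is O(~withhold_directive -> forward_dossier); contrapositively O(~forward_dossier -> withhold_directive). Since O(~forward_dossier) holds, K gives O(withhold_directive).
Premises 1, 5, 7, 9, 11, 13 do not contribute to this derivation.
Thus O(withhold_directive), which is F(~withhold_directive): ~withhold_directive is forbidden.

Forbidden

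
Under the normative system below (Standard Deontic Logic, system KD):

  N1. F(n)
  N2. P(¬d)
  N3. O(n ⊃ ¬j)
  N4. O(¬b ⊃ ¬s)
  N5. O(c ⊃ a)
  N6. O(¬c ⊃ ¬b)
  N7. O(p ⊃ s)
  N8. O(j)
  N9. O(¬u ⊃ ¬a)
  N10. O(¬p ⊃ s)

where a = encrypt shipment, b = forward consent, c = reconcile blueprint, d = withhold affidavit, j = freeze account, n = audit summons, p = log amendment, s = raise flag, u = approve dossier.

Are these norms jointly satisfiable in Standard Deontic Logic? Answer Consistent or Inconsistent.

Consistent

Premise 3 is O(n ⊃ ¬j), but O(n) is not derivable from the premises, so it does not yield O(¬j).
So O(¬j) is not derivable, and the apparent clash with O(j) does not arise.
A world satisfying every obligation exists (e.g. a=true, b=true, c=true, d=false, j=true, n=false, p=false, s=true, u=true); no atom is both obligatory and forbidden, so the set is consistent.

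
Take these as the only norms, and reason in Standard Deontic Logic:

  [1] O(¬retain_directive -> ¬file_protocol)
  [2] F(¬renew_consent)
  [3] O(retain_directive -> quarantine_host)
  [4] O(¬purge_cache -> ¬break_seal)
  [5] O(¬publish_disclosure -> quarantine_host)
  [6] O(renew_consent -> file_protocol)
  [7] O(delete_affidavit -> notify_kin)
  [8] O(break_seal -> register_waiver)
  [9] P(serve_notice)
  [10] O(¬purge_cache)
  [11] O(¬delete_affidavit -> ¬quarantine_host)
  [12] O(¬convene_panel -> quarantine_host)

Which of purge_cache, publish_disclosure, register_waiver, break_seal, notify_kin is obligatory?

Premise 2, F(¬renew_consent), is equivalent to O(renew_consent).
From O(renew_consent) and premise 6, O(renew_consent -> file_protocol), we obtain O(file_protocol).
Premise 1, O(¬retain_directive -> ¬file_protocol), contraposes to O(file_protocol -> retain_directive); with O(file_protocol) we get O(retain_directive).
From O(retain_directive) and premise 3, O(retain_directive -> quarantine_host), we obtain O(quarantine_host).
The contrapositive of premise 11 (O(¬delete_affidavit -> ¬quarantine_host)) is O(quarantine_host -> delete_affidavit), and O(quarantine_host) is already established, so O(delete_affidavit).
From O(delete_affidavit) and premise 7, O(delete_affidavit -> notify_kin), we obtain O(notify_kin).
So O(notify_kin) holds — notify_kin is obligatory. None of the other listed options is made obligatory by any chain of premises.

notify_kin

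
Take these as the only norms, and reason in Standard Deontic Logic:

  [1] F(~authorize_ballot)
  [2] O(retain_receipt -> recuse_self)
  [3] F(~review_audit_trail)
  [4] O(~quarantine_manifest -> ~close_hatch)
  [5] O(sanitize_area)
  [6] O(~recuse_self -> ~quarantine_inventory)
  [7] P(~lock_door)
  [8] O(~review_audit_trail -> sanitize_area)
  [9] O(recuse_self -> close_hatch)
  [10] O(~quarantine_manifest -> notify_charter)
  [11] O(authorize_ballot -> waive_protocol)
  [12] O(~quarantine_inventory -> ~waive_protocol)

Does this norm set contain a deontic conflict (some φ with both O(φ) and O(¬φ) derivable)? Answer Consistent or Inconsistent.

Premise 8 is O(~review_audit_trail -> sanitize_area); even if O(sanitize_area) held, inferring O(~review_audit_trail) would be affirming the consequent — invalid.
So O(~review_audit_trail) is not derivable, and the apparent clash with O(review_audit_trail) does not arise.
A world satisfying every obligation exists (e.g. authorize_ballot=true, close_hatch=true, lock_door=false, notify_charter=false, quarantine_inventory=true, quarantine_manifest=true, recuse_self=true, retain_receipt=false, review_audit_trail=true, sanitize_area=true, waive_protocol=true); no atom is both obligatory and forbidden, so the set is consistent.

Consistent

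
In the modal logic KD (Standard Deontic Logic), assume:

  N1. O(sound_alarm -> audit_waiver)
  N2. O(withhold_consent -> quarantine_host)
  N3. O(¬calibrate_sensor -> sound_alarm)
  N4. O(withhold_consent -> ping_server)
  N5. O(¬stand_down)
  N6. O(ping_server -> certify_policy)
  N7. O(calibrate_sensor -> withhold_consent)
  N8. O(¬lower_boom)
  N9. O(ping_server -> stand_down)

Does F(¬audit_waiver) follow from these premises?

Premise 5 states O(¬stand_down) outright.
Premise 9 is O(ping_server -> stand_down); contrapositively O(¬stand_down -> ¬ping_server). Since O(¬stand_down) holds, K gives O(¬ping_server).
Premise 4 is O(withhold_consent -> ping_server); contrapositively O(¬ping_server -> ¬withhold_consent). Since O(¬ping_server) holds, K gives O(¬withhold_consent).
The contrapositive of premise 7 (O(calibrate_sensor -> withhold_consent)) is O(¬withhold_consent -> ¬calibrate_sensor), and O(¬withhold_consent) is already established, so O(¬calibrate_sensor).
From O(¬calibrate_sensor) and premise 3, O(¬calibrate_sensor -> sound_alarm), we obtain O(sound_alarm).
With premise 1, O(sound_alarm -> audit_waiver), the K-axiom yields O(audit_waiver).
Premises 2, 6, 8 do not contribute to this derivation.
So O(audit_waiver) holds, i.e. F(¬audit_waiver). The claim follows.

Yes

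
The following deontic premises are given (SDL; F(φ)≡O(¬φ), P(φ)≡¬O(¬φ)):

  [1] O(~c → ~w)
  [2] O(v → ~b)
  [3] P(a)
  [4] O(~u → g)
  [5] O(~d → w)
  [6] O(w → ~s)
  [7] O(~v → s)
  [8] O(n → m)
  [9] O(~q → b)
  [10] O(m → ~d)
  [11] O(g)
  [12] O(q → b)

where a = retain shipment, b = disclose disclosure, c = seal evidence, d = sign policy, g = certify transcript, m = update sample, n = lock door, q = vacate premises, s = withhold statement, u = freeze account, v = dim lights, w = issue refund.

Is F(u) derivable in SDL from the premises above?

Premise 4 is O(~u → g); even if O(g) held, inferring O(~u) would be affirming the consequent — invalid.
No other premise forces O(~u). An ideal world satisfying every premise can still have u true, so F(u) is not derivable.

No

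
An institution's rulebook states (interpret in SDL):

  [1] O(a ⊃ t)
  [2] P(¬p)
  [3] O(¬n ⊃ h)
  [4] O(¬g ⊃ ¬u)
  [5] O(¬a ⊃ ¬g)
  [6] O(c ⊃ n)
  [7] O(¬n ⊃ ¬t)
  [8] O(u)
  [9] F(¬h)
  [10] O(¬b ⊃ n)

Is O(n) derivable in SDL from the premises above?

Yes

Premise 8 states O(u) outright.
Premise 4, O(¬g ⊃ ¬u), contraposes to O(u ⊃ g); with O(u) we get O(g).
Premise 5, O(¬a ⊃ ¬g), contraposes to O(g ⊃ a); with O(g) we get O(a).
From O(a) and premise 1, O(a ⊃ t), we obtain O(t).
Premise 7 is O(¬n ⊃ ¬t); contrapositively O(t ⊃ n). Since O(t) holds, K gives O(n).
Premises 2, 3, 6, 9, 10 do not contribute to this derivation.
So O(n) follows.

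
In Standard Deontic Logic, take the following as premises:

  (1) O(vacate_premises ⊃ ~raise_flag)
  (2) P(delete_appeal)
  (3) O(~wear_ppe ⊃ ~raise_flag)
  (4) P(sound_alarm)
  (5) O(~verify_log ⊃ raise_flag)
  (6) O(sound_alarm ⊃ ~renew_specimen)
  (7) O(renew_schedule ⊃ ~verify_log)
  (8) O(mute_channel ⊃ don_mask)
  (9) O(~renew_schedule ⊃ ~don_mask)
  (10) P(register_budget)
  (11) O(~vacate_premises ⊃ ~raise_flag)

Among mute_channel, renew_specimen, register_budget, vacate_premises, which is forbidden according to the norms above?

By case analysis on vacate_premises: premise 1 gives O(vacate_premises ⊃ ~raise_flag) and premise 11 gives O(~vacate_premises ⊃ ~raise_flag), so O(~raise_flag) either way.
The contrapositive of premise 5 (O(~verify_log ⊃ raise_flag)) is O(~raise_flag ⊃ verify_log), and O(~raise_flag) is already established, so O(verify_log).
The contrapositive of premise 7 (O(renew_schedule ⊃ ~verify_log)) is O(verify_log ⊃ ~renew_schedule), and O(verify_log) is already established, so O(~renew_schedule).
Premise 9 is O(~renew_schedule ⊃ ~don_mask); since O(~renew_schedule), deontic closure gives O(~don_mask).
Premise 8 is O(mute_channel ⊃ don_mask); contrapositively O(~don_mask ⊃ ~mute_channel). Since O(~don_mask) holds, K gives O(~mute_channel).
So O(~mute_channel) holds, i.e. mute_channel is forbidden. None of the other listed options is forbidden under the premises.

mute_channel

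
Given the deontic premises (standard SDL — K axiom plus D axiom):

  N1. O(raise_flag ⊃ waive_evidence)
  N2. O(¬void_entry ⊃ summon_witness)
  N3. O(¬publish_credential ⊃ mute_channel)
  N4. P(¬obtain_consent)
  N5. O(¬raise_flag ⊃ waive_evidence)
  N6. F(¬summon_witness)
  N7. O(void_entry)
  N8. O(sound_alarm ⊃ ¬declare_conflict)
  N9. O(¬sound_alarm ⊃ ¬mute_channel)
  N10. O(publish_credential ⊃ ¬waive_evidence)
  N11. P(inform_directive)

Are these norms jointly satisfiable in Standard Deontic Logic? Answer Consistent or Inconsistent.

Premise 2 is O(¬void_entry ⊃ summon_witness); even if O(summon_witness) held, inferring O(¬void_entry) would be affirming the consequent — invalid.
So O(¬void_entry) is not derivable, and the apparent clash with O(void_entry) does not arise.
A world satisfying every obligation exists (e.g. declare_conflict=false, inform_directive=false, mute_channel=true, obtain_consent=false, publish_credential=false, raise_flag=false, sound_alarm=true, summon_witness=true, void_entry=true, waive_evidence=true); no atom is both obligatory and forbidden, so the set is consistent.

Consistent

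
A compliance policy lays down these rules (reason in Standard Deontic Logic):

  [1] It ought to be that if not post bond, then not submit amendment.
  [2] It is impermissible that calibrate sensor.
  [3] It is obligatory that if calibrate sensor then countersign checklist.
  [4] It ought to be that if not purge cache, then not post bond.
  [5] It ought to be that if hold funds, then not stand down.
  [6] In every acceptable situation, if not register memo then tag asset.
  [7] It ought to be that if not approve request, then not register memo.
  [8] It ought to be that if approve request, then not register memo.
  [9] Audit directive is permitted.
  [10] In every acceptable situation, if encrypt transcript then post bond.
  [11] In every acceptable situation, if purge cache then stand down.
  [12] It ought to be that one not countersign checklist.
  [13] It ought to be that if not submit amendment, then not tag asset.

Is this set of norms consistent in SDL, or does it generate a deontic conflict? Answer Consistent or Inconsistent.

Premise 3 is O(calibrate_sensor → countersign_checklist), but O(calibrate_sensor) is not derivable from the premises, so it does not yield O(countersign_checklist).
So O(countersign_checklist) is not derivable, and the apparent clash with O(¬countersign_checklist) does not arise.
A world satisfying every obligation exists (e.g. approve_request=false, audit_directive=false, calibrate_sensor=false, countersign_checklist=false, encrypt_transcript=false, hold_funds=false, post_bond=true, purge_cache=true, register_memo=false, stand_down=true, submit_amendment=true, tag_asset=true); no atom is both obligatory and forbidden, so the set is consistent.

Consistent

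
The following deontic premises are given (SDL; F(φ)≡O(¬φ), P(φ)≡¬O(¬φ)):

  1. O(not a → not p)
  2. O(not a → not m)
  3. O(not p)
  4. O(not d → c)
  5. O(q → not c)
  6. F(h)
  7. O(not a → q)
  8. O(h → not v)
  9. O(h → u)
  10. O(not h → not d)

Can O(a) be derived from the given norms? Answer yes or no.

Yes

F(h) at premise 6 means O(not h).
Applying K to premise 10 (O(not h → not d)) and O(not h) yields O(not d).
Premise 4 is O(not d → c); since O(not d), deontic closure gives O(c).
Premise 5, O(q → not c), contraposes to O(c → not q); with O(c) we get O(not q).
Premise 7, O(not a → q), contraposes to O(not q → a); with O(not q) we get O(a).
Premises 1, 2, 3, 8, 9 do not contribute to this derivation.
So O(a) follows.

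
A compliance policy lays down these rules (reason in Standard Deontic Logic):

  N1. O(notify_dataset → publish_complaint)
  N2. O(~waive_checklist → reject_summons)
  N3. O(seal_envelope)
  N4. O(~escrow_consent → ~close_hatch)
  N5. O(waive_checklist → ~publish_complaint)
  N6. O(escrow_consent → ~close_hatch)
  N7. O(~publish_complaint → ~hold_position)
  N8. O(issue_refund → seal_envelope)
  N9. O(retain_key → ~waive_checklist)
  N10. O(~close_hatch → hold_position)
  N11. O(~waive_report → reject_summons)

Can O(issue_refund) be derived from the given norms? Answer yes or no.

Premise 8 is O(issue_refund → seal_envelope); even if O(seal_envelope) held, inferring O(issue_refund) would be affirming the consequent — invalid.
No other premise forces O(issue_refund). An ideal world satisfying every premise can still have issue_refund false, so O(issue_refund) is not derivable.

No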